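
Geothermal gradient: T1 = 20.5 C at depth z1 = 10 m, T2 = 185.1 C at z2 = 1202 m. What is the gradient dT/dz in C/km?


dT = 185.1 - 20.5 = 164.6 C
dz = 1202 - 10 = 1192 m
gradient = dT/dz * 1000 = 164.6/1192 * 1000 = 138.0872 C/km

138.0872


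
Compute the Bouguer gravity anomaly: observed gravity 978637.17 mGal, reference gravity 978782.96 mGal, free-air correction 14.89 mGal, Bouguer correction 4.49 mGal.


BA = g_obs - g_ref + FAC - BC
= 978637.17 - 978782.96 + 14.89 - 4.49
= -135.39 mGal

-135.39


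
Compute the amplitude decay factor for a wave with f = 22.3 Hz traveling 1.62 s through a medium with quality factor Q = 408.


pi*f*t/Q = pi*22.3*1.62/408 = 0.27817
A/A0 = exp(-0.27817) = 0.757168

0.757168


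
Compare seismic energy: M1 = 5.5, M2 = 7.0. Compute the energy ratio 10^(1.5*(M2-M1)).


M2 - M1 = 7.0 - 5.5 = 1.5
1.5 * 1.5 = 2.25
ratio = 10^2.25 = 177.83

177.83


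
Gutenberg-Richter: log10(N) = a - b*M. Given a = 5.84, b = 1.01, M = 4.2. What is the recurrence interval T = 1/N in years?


log10(N) = 5.84 - 1.01*4.2 = 1.598
N = 10^1.598 = 39.627803
T = 1/N = 1/39.627803 = 0.0252 years

0.0252


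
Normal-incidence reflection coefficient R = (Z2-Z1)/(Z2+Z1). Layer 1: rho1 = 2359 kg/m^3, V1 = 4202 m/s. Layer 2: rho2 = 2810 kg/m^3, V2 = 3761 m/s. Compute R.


Z1 = 2359 * 4202 = 9912518
Z2 = 2810 * 3761 = 10568410
R = (10568410 - 9912518) / (10568410 + 9912518) = 655892 / 20480928 = 0.032

0.032


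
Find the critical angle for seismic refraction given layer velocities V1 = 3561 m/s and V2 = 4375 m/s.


V1/V2 = 3561/4375 = 0.813943
theta_c = arcsin(0.813943) = 54.483 degrees

54.483


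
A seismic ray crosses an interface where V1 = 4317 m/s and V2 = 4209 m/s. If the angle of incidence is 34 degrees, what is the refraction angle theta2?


sin(theta1) = sin(34 deg) = 0.559193
sin(theta2) = V2/V1 * sin(theta1) = 4209/4317 * 0.559193 = 0.545203
theta2 = arcsin(0.545203) = 33.0386 degrees

33.0386


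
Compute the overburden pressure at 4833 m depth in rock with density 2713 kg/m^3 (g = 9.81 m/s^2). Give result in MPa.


P = rho * g * z / 1e6
= 2713 * 9.81 * 4833 / 1e6
= 128628023.49 / 1e6
= 128.628 MPa

128.628


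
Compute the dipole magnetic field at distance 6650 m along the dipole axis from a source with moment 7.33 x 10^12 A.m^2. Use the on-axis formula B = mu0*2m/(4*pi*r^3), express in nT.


m = 7.33 x 10^12 = 7330000000000 A.m^2
2m = 14660000000000 A.m^2
r^3 = 6650^3 = 294079625000
B = (4pi*10^-7) * 14660000000000 / (4*pi * 294079625000) * 1e9
= 18422299.320651 / 3695513557881.77 * 1e9
= 4985.0444 nT

4985.0444


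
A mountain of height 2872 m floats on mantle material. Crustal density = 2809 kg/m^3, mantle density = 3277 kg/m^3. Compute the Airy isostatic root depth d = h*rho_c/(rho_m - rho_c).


rho_m - rho_c = 3277 - 2809 = 468
d = 2872 * 2809 / 468
= 8067448 / 468
= 17238.14 m

17238.14


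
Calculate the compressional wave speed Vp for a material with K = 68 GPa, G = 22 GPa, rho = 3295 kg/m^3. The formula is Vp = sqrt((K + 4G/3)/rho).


First compute the effective modulus:
K + 4G/3 = 68e9 + 4*22e9/3 = 97333333333.33 Pa
Then divide by density:
97333333333.33 / 3295 = 29539706.6262 Pa/(kg/m^3)
Take the square root:
Vp = sqrt(29539706.6262) = 5435.04 m/s

5435.04


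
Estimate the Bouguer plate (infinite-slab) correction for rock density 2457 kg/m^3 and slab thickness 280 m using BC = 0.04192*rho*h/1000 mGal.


BC = 0.04192 * rho * h / 1000
= 0.04192 * 2457 * 280 / 1000
= 28.8393 mGal

28.8393


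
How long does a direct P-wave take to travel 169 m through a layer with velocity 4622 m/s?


t = x / V
= 169 / 4622
= 0.0366 s

0.0366


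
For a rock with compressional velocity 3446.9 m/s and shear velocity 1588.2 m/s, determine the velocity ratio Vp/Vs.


Vp/Vs = 3446.9 / 1588.2
= 2.1703

2.1703


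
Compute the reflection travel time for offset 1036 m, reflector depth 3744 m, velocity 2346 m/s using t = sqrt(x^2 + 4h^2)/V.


x^2 + 4h^2 = 1036^2 + 4*3744^2 = 1073296 + 56070144 = 57143440
sqrt(57143440) = 7559.328
t = 7559.328 / 2346 = 3.2222 s

3.2222


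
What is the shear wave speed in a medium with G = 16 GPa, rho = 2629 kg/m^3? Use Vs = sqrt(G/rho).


Convert G to Pa: G = 16e9 Pa
Compute G/rho = 16e9 / 2629 = 6085964.245
Vs = sqrt(6085964.245) = 2466.97 m/s

2466.97


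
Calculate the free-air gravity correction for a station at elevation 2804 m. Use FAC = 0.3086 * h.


FAC = 0.3086 * h
= 0.3086 * 2804
= 865.3144 mGal

865.3144


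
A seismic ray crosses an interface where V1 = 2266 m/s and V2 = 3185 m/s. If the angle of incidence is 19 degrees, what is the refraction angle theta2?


sin(theta1) = sin(19 deg) = 0.325568
sin(theta2) = V2/V1 * sin(theta1) = 3185/2266 * 0.325568 = 0.457606
theta2 = arcsin(0.457606) = 27.2327 degrees

27.2327


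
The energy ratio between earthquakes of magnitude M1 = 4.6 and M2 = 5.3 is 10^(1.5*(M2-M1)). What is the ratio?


M2 - M1 = 5.3 - 4.6 = 0.7
1.5 * 0.7 = 1.05
ratio = 10^1.05 = 11.22

11.22


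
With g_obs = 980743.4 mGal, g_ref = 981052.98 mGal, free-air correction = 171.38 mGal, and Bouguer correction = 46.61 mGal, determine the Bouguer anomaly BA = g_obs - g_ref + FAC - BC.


BA = g_obs - g_ref + FAC - BC
= 980743.4 - 981052.98 + 171.38 - 46.61
= -184.81 mGal

-184.81


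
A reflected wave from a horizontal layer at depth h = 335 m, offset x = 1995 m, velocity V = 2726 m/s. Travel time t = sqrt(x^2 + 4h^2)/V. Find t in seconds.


x^2 + 4h^2 = 1995^2 + 4*335^2 = 3980025 + 448900 = 4428925
sqrt(4428925) = 2104.5011
t = 2104.5011 / 2726 = 0.772 s

0.772


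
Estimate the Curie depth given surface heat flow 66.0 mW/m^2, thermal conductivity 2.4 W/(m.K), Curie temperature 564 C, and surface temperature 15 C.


T_Curie - T_surf = 564 - 15 = 549 C
Convert q to W/m^2: 66.0 mW/m^2 = 0.066 W/m^2
d = 549 * 2.4 / 0.066 = 19963.64 m

19963.64


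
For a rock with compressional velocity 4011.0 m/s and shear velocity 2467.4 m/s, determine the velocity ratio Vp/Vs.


Vp/Vs = 4011.0 / 2467.4
= 1.6256

1.6256


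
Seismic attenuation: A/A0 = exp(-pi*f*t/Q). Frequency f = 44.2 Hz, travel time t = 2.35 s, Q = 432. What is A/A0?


pi*f*t/Q = pi*44.2*2.35/432 = 0.755364
A/A0 = exp(-0.755364) = 0.46984

0.46984


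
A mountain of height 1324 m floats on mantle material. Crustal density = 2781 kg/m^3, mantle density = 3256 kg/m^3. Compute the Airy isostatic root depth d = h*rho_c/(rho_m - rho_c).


rho_m - rho_c = 3256 - 2781 = 475
d = 1324 * 2781 / 475
= 3682044 / 475
= 7751.67 m

7751.67


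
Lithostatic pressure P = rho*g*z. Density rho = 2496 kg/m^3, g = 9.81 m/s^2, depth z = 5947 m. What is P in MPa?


P = rho * g * z / 1e6
= 2496 * 9.81 * 5947 / 1e6
= 145616814.72 / 1e6
= 145.6168 MPa

145.6168


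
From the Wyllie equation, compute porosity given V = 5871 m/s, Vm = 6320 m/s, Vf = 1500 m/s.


1/V - 1/Vm = 1/5871 - 1/6320 = 1.21e-05
1/Vf - 1/Vm = 1/1500 - 1/6320 = 0.00050844
phi = 1.21e-05 / 0.00050844 = 0.0238

0.0238


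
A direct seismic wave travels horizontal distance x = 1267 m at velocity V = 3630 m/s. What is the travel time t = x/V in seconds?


t = x / V
= 1267 / 3630
= 0.349 s

0.349


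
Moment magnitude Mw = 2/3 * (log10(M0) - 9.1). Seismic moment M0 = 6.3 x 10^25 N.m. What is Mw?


log10(M0) = log10(6.3 x 10^25) = 25.7993
Mw = 2/3 * (25.7993 - 9.1)
= 2/3 * 16.6993
= 11.13

11.13


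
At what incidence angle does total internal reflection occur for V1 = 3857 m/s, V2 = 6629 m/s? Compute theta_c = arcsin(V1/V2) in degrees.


V1/V2 = 3857/6629 = 0.581837
theta_c = arcsin(0.581837) = 35.5799 degrees

35.5799


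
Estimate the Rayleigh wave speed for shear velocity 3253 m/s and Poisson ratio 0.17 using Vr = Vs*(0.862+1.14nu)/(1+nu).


Numerator factor = 0.862 + 1.14*0.17 = 1.0558
Denominator = 1 + 0.17 = 1.17
Vr = 3253 * 1.0558 / 1.17 = 2935.48 m/s

2935.48


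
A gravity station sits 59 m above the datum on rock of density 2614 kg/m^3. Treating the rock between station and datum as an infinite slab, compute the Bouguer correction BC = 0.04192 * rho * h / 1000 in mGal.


BC = 0.04192 * rho * h / 1000
= 0.04192 * 2614 * 59 / 1000
= 6.4652 mGal

6.4652


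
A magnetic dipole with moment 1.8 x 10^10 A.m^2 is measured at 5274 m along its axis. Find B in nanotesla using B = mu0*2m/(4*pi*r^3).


m = 1.8 x 10^10 = 18000000000 A.m^2
2m = 36000000000 A.m^2
r^3 = 5274^3 = 146696710824
B = (4pi*10^-7) * 36000000000 / (4*pi * 146696710824) * 1e9
= 45238.934212 / 1843445236121.86 * 1e9
= 24.5404 nT

24.5404


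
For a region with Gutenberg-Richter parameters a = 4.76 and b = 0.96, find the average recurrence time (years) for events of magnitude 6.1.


log10(N) = 4.76 - 0.96*6.1 = -1.096
N = 10^-1.096 = 0.080168
T = 1/N = 1/0.080168 = 12.4738 years

12.4738


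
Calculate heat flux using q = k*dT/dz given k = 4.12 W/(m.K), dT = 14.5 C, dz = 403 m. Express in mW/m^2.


q = k * dT / dz * 1000
= 4.12 * 14.5 / 403 * 1000
= 0.148238 * 1000
= 148.2382 mW/m^2

148.2382


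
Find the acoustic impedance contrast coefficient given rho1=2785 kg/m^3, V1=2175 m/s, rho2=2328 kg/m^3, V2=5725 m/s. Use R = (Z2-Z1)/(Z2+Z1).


Z1 = 2785 * 2175 = 6057375
Z2 = 2328 * 5725 = 13327800
R = (13327800 - 6057375) / (13327800 + 6057375) = 7270425 / 19385175 = 0.3751

0.3751


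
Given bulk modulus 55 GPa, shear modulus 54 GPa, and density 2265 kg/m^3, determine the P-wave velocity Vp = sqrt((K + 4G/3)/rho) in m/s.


First compute the effective modulus:
K + 4G/3 = 55e9 + 4*54e9/3 = 127000000000.0 Pa
Then divide by density:
127000000000.0 / 2265 = 56070640.1766 Pa/(kg/m^3)
Take the square root:
Vp = sqrt(56070640.1766) = 7488.03 m/s

7488.03


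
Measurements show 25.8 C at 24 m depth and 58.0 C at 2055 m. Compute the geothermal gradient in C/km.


dT = 58.0 - 25.8 = 32.2 C
dz = 2055 - 24 = 2031 m
gradient = dT/dz * 1000 = 32.2/2031 * 1000 = 15.8543 C/km

15.8543


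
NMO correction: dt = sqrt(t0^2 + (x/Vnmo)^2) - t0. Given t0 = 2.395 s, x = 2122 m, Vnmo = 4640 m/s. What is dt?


x/Vnmo = 2122/4640 = 0.457328
(x/Vnmo)^2 = 0.209149
t0^2 = 5.736025
sqrt(5.736025 + 0.209149) = 2.438273
dt = 2.438273 - 2.395 = 0.043273

0.043273


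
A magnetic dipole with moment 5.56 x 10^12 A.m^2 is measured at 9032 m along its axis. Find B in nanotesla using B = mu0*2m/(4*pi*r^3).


m = 5.56 x 10^12 = 5560000000000 A.m^2
2m = 11120000000000 A.m^2
r^3 = 9032^3 = 736803680768
B = (4pi*10^-7) * 11120000000000 / (4*pi * 736803680768) * 1e9
= 13973804.123167 / 9258948122554.67 * 1e9
= 1509.2216 nT

1509.2216


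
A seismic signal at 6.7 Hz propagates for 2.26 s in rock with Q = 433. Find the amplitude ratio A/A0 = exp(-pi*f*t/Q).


pi*f*t/Q = pi*6.7*2.26/433 = 0.109861
A/A0 = exp(-0.109861) = 0.895958

0.895958


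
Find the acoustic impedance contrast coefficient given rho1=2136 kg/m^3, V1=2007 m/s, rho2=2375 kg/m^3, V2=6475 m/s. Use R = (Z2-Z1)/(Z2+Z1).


Z1 = 2136 * 2007 = 4286952
Z2 = 2375 * 6475 = 15378125
R = (15378125 - 4286952) / (15378125 + 4286952) = 11091173 / 19665077 = 0.564

0.564


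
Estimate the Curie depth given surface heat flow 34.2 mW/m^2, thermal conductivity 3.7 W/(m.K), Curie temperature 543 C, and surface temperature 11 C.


T_Curie - T_surf = 543 - 11 = 532 C
Convert q to W/m^2: 34.2 mW/m^2 = 0.0342 W/m^2
d = 532 * 3.7 / 0.0342 = 57555.56 m

57555.56


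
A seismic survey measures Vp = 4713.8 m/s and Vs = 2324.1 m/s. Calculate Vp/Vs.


Vp/Vs = 4713.8 / 2324.1
= 2.0282

2.0282


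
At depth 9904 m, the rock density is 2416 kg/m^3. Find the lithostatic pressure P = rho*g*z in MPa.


P = rho * g * z / 1e6
= 2416 * 9.81 * 9904 / 1e6
= 234734307.84 / 1e6
= 234.7343 MPa

234.7343


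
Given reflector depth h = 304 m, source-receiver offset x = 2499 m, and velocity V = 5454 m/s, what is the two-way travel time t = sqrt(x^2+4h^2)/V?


x^2 + 4h^2 = 2499^2 + 4*304^2 = 6245001 + 369664 = 6614665
sqrt(6614665) = 2571.8991
t = 2571.8991 / 5454 = 0.4716 s

0.4716


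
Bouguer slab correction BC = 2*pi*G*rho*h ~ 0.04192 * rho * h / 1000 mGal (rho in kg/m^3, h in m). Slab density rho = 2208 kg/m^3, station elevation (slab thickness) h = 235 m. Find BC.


BC = 0.04192 * rho * h / 1000
= 0.04192 * 2208 * 235 / 1000
= 21.7514 mGal

21.7514


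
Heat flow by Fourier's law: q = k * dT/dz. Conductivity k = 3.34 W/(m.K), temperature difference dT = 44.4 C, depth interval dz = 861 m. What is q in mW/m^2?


q = k * dT / dz * 1000
= 3.34 * 44.4 / 861 * 1000
= 0.172237 * 1000
= 172.2369 mW/m^2

172.2369


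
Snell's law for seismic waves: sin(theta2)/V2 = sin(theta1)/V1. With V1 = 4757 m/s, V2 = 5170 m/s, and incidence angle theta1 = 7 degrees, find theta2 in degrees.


sin(theta1) = sin(7 deg) = 0.121869
sin(theta2) = V2/V1 * sin(theta1) = 5170/4757 * 0.121869 = 0.13245
theta2 = arcsin(0.13245) = 7.6112 degrees

7.6112


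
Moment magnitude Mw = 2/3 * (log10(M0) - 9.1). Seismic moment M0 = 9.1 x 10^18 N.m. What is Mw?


log10(M0) = log10(9.1 x 10^18) = 18.959
Mw = 2/3 * (18.959 - 9.1)
= 2/3 * 9.859
= 6.57

6.57


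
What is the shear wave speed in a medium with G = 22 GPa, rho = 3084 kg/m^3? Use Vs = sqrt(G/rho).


Convert G to Pa: G = 22e9 Pa
Compute G/rho = 22e9 / 3084 = 7133592.7367
Vs = sqrt(7133592.7367) = 2670.88 m/s

2670.88


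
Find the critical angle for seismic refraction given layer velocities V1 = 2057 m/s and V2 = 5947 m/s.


V1/V2 = 2057/5947 = 0.345889
theta_c = arcsin(0.345889) = 20.2361 degrees

20.2361


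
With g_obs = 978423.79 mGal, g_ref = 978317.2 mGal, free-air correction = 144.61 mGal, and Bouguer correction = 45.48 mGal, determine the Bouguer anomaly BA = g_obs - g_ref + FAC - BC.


BA = g_obs - g_ref + FAC - BC
= 978423.79 - 978317.2 + 144.61 - 45.48
= 205.72 mGal

205.72


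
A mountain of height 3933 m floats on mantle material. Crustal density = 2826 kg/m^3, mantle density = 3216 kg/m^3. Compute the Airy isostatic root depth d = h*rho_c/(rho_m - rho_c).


rho_m - rho_c = 3216 - 2826 = 390
d = 3933 * 2826 / 390
= 11114658 / 390
= 28499.12 m

28499.12


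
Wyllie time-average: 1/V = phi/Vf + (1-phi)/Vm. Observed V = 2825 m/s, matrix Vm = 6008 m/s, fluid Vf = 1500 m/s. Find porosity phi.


1/V - 1/Vm = 1/2825 - 1/6008 = 0.00018754
1/Vf - 1/Vm = 1/1500 - 1/6008 = 0.00050022
phi = 0.00018754 / 0.00050022 = 0.3749

0.3749


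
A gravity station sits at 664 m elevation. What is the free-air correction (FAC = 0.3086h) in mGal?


FAC = 0.3086 * h
= 0.3086 * 664
= 204.9104 mGal

204.9104


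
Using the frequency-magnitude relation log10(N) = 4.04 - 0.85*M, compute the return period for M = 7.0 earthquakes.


log10(N) = 4.04 - 0.85*7.0 = -1.91
N = 10^-1.91 = 0.012303
T = 1/N = 1/0.012303 = 81.2831 years

81.2831


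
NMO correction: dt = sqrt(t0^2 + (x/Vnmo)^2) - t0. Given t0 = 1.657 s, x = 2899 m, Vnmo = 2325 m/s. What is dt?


x/Vnmo = 2899/2325 = 1.246882
(x/Vnmo)^2 = 1.554714
t0^2 = 2.745649
sqrt(2.745649 + 1.554714) = 2.073732
dt = 2.073732 - 1.657 = 0.416732

0.416732


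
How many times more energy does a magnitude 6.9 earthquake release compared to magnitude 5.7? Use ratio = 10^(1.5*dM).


M2 - M1 = 6.9 - 5.7 = 1.2
1.5 * 1.2 = 1.8
ratio = 10^1.8 = 63.1

63.1


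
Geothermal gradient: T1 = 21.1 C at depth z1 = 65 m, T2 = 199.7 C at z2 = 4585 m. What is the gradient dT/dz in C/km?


dT = 199.7 - 21.1 = 178.6 C
dz = 4585 - 65 = 4520 m
gradient = dT/dz * 1000 = 178.6/4520 * 1000 = 39.5133 C/km

39.5133


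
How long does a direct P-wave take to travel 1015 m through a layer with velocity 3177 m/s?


t = x / V
= 1015 / 3177
= 0.3195 s

0.3195


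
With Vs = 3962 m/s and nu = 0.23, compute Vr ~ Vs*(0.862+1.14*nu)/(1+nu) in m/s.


Numerator factor = 0.862 + 1.14*0.23 = 1.1242
Denominator = 1 + 0.23 = 1.23
Vr = 3962 * 1.1242 / 1.23 = 3621.2 m/s

3621.2


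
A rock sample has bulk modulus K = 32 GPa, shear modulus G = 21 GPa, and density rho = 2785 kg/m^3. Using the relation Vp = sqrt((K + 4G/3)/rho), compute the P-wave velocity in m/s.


First compute the effective modulus:
K + 4G/3 = 32e9 + 4*21e9/3 = 60000000000.0 Pa
Then divide by density:
60000000000.0 / 2785 = 21543985.6373 Pa/(kg/m^3)
Take the square root:
Vp = sqrt(21543985.6373) = 4641.55 m/s

4641.55


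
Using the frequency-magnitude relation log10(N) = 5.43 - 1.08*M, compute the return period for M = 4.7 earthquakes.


log10(N) = 5.43 - 1.08*4.7 = 0.354
N = 10^0.354 = 2.259436
T = 1/N = 1/2.259436 = 0.4426 years

0.4426


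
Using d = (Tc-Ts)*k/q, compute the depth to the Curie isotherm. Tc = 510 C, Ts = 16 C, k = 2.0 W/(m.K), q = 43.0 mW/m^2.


T_Curie - T_surf = 510 - 16 = 494 C
Convert q to W/m^2: 43.0 mW/m^2 = 0.043 W/m^2
d = 494 * 2.0 / 0.043 = 22976.74 m

22976.74


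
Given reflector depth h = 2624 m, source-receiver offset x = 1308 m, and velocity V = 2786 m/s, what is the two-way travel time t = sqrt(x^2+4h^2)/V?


x^2 + 4h^2 = 1308^2 + 4*2624^2 = 1710864 + 27541504 = 29252368
sqrt(29252368) = 5408.5458
t = 5408.5458 / 2786 = 1.9413 s

1.9413


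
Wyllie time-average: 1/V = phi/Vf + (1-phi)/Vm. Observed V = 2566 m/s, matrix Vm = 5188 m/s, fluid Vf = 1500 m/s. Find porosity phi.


1/V - 1/Vm = 1/2566 - 1/5188 = 0.00019696
1/Vf - 1/Vm = 1/1500 - 1/5188 = 0.00047391
phi = 0.00019696 / 0.00047391 = 0.4156

0.4156


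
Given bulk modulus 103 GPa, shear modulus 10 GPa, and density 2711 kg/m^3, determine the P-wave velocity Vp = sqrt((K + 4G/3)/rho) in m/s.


First compute the effective modulus:
K + 4G/3 = 103e9 + 4*10e9/3 = 116333333333.33 Pa
Then divide by density:
116333333333.33 / 2711 = 42911594.7375 Pa/(kg/m^3)
Take the square root:
Vp = sqrt(42911594.7375) = 6550.69 m/s

6550.69


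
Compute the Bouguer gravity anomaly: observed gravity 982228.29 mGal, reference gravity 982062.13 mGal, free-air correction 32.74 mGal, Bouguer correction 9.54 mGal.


BA = g_obs - g_ref + FAC - BC
= 982228.29 - 982062.13 + 32.74 - 9.54
= 189.36 mGal

189.36


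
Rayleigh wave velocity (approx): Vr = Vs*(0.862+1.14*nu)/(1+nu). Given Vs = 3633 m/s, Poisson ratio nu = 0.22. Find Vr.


Numerator factor = 0.862 + 1.14*0.22 = 1.1128
Denominator = 1 + 0.22 = 1.22
Vr = 3633 * 1.1128 / 1.22 = 3313.77 m/s

3313.77


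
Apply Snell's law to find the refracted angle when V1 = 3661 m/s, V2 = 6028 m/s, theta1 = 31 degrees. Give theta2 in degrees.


sin(theta1) = sin(31 deg) = 0.515038
sin(theta2) = V2/V1 * sin(theta1) = 6028/3661 * 0.515038 = 0.848033
theta2 = arcsin(0.848033) = 57.9984 degrees

57.9984


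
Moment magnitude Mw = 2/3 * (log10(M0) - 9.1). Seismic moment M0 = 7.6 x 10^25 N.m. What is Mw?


log10(M0) = log10(7.6 x 10^25) = 25.8808
Mw = 2/3 * (25.8808 - 9.1)
= 2/3 * 16.7808
= 11.19

11.19


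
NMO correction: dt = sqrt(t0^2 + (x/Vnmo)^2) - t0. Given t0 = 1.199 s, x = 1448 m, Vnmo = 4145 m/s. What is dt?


x/Vnmo = 1448/4145 = 0.349337
(x/Vnmo)^2 = 0.122036
t0^2 = 1.437601
sqrt(1.437601 + 0.122036) = 1.248854
dt = 1.248854 - 1.199 = 0.049854

0.049854


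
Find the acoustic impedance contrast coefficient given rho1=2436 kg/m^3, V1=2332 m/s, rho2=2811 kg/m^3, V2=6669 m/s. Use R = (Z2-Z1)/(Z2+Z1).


Z1 = 2436 * 2332 = 5680752
Z2 = 2811 * 6669 = 18746559
R = (18746559 - 5680752) / (18746559 + 5680752) = 13065807 / 24427311 = 0.5349

0.5349


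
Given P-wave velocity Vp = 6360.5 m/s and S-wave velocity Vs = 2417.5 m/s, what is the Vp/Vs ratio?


Vp/Vs = 6360.5 / 2417.5
= 2.631

2.631


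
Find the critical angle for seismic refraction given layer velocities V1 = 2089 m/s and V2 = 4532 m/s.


V1/V2 = 2089/4532 = 0.460944
theta_c = arcsin(0.460944) = 27.4481 degrees

27.4481


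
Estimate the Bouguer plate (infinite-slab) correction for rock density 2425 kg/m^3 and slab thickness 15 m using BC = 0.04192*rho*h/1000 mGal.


BC = 0.04192 * rho * h / 1000
= 0.04192 * 2425 * 15 / 1000
= 1.5248 mGal

1.5248


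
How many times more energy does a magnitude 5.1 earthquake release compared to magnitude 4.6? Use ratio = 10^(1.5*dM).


M2 - M1 = 5.1 - 4.6 = 0.5
1.5 * 0.5 = 0.75
ratio = 10^0.75 = 5.62

5.62


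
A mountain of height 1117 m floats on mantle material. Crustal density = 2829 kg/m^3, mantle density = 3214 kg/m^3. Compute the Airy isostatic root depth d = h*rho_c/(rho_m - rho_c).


rho_m - rho_c = 3214 - 2829 = 385
d = 1117 * 2829 / 385
= 3159993 / 385
= 8207.77 m

8207.77


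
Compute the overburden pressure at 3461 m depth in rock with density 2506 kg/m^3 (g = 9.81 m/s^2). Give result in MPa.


P = rho * g * z / 1e6
= 2506 * 9.81 * 3461 / 1e6
= 85084739.46 / 1e6
= 85.0847 MPa

85.0847


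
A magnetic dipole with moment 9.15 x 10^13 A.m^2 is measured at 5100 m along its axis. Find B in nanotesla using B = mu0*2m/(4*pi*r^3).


m = 9.15 x 10^13 = 91500000000000 A.m^2
2m = 183000000000000 A.m^2
r^3 = 5100^3 = 132651000000
B = (4pi*10^-7) * 183000000000000 / (4*pi * 132651000000) * 1e9
= 229964582.242773 / 1666941628365.36 * 1e9
= 137955.9898 nT

137955.9898


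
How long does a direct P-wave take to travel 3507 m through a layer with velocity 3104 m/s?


t = x / V
= 3507 / 3104
= 1.1298 s

1.1298


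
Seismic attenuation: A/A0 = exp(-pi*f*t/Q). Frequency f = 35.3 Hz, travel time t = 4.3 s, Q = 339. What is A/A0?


pi*f*t/Q = pi*35.3*4.3/339 = 1.406674
A/A0 = exp(-1.406674) = 0.244957

0.244957


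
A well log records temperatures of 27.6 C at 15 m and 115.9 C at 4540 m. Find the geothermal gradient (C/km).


dT = 115.9 - 27.6 = 88.3 C
dz = 4540 - 15 = 4525 m
gradient = dT/dz * 1000 = 88.3/4525 * 1000 = 19.5138 C/km

19.5138


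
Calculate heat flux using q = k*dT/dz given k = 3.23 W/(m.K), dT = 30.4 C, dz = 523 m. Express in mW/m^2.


q = k * dT / dz * 1000
= 3.23 * 30.4 / 523 * 1000
= 0.187748 * 1000
= 187.7476 mW/m^2

187.7476


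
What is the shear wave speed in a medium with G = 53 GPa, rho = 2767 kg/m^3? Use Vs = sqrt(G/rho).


Convert G to Pa: G = 53e9 Pa
Compute G/rho = 53e9 / 2767 = 19154318.7568
Vs = sqrt(19154318.7568) = 4376.56 m/s

4376.56


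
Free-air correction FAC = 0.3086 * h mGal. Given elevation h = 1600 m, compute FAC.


FAC = 0.3086 * h
= 0.3086 * 1600
= 493.76 mGal

493.76


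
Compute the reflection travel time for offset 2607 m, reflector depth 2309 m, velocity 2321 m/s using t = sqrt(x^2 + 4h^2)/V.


x^2 + 4h^2 = 2607^2 + 4*2309^2 = 6796449 + 21325924 = 28122373
sqrt(28122373) = 5303.0532
t = 5303.0532 / 2321 = 2.2848 s

2.2848


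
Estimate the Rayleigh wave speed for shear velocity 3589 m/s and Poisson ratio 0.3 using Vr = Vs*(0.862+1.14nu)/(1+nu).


Numerator factor = 0.862 + 1.14*0.3 = 1.204
Denominator = 1 + 0.3 = 1.3
Vr = 3589 * 1.204 / 1.3 = 3323.97 m/s

3323.97


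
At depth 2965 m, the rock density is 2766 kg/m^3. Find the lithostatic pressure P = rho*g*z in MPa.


P = rho * g * z / 1e6
= 2766 * 9.81 * 2965 / 1e6
= 80453673.9 / 1e6
= 80.4537 MPa

80.4537


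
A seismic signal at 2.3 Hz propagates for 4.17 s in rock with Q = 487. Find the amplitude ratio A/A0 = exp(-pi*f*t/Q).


pi*f*t/Q = pi*2.3*4.17/487 = 0.061871
A/A0 = exp(-0.061871) = 0.940004

0.940004


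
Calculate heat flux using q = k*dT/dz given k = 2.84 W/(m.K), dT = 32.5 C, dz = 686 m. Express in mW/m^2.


q = k * dT / dz * 1000
= 2.84 * 32.5 / 686 * 1000
= 0.134548 * 1000
= 134.5481 mW/m^2

134.5481


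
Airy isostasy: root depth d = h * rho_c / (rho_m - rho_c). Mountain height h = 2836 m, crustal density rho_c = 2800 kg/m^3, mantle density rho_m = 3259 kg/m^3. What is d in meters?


rho_m - rho_c = 3259 - 2800 = 459
d = 2836 * 2800 / 459
= 7940800 / 459
= 17300.22 m

17300.22


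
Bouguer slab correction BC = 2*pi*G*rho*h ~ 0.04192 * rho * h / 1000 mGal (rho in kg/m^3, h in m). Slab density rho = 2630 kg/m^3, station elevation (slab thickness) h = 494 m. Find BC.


BC = 0.04192 * rho * h / 1000
= 0.04192 * 2630 * 494 / 1000
= 54.4633 mGal

54.4633


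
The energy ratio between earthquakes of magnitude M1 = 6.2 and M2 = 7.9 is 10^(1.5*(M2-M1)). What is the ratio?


M2 - M1 = 7.9 - 6.2 = 1.7
1.5 * 1.7 = 2.55
ratio = 10^2.55 = 354.81

354.81


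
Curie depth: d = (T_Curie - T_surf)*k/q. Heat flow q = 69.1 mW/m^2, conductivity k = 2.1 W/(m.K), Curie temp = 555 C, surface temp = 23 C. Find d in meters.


T_Curie - T_surf = 555 - 23 = 532 C
Convert q to W/m^2: 69.1 mW/m^2 = 0.0691 W/m^2
d = 532 * 2.1 / 0.0691 = 16167.87 m

16167.87


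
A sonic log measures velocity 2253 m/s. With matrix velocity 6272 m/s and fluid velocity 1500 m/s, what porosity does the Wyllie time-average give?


1/V - 1/Vm = 1/2253 - 1/6272 = 0.00028441
1/Vf - 1/Vm = 1/1500 - 1/6272 = 0.00050723
phi = 0.00028441 / 0.00050723 = 0.5607

0.5607


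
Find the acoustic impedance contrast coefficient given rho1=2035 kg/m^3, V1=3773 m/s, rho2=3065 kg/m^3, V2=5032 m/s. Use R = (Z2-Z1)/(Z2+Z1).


Z1 = 2035 * 3773 = 7678055
Z2 = 3065 * 5032 = 15423080
R = (15423080 - 7678055) / (15423080 + 7678055) = 7745025 / 23101135 = 0.3353

0.3353


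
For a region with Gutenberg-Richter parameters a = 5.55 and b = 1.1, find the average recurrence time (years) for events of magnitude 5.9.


log10(N) = 5.55 - 1.1*5.9 = -0.94
N = 10^-0.94 = 0.114815
T = 1/N = 1/0.114815 = 8.7096 years

8.7096


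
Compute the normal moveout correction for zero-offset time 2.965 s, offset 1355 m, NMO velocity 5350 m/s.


x/Vnmo = 1355/5350 = 0.253271
(x/Vnmo)^2 = 0.064146
t0^2 = 8.791225
sqrt(8.791225 + 0.064146) = 2.975798
dt = 2.975798 - 2.965 = 0.010798

0.010798


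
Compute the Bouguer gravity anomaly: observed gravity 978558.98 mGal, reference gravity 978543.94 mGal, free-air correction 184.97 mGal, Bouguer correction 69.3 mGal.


BA = g_obs - g_ref + FAC - BC
= 978558.98 - 978543.94 + 184.97 - 69.3
= 130.71 mGal

130.71


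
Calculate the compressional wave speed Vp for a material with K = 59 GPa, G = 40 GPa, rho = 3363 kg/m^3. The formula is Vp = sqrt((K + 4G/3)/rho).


First compute the effective modulus:
K + 4G/3 = 59e9 + 4*40e9/3 = 112333333333.33 Pa
Then divide by density:
112333333333.33 / 3363 = 33402715.8291 Pa/(kg/m^3)
Take the square root:
Vp = sqrt(33402715.8291) = 5779.51 m/s

5779.51


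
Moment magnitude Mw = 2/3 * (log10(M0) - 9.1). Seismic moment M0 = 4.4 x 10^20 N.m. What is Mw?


log10(M0) = log10(4.4 x 10^20) = 20.6435
Mw = 2/3 * (20.6435 - 9.1)
= 2/3 * 11.5435
= 7.7

7.7


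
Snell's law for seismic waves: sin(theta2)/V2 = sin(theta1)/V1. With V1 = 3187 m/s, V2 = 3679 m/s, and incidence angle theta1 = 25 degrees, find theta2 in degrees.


sin(theta1) = sin(25 deg) = 0.422618
sin(theta2) = V2/V1 * sin(theta1) = 3679/3187 * 0.422618 = 0.487861
theta2 = arcsin(0.487861) = 29.2001 degrees

29.2001


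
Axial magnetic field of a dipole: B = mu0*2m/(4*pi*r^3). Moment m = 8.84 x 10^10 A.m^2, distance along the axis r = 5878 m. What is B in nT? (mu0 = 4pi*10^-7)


m = 8.84 x 10^10 = 88400000000 A.m^2
2m = 176800000000 A.m^2
r^3 = 5878^3 = 203090096152
B = (4pi*10^-7) * 176800000000 / (4*pi * 203090096152) * 1e9
= 222173.432462 / 2552105416351.87 * 1e9
= 87.055 nT

87.055


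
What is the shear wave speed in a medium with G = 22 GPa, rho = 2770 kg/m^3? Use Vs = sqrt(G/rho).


Convert G to Pa: G = 22e9 Pa
Compute G/rho = 22e9 / 2770 = 7942238.2671
Vs = sqrt(7942238.2671) = 2818.2 m/s

2818.2


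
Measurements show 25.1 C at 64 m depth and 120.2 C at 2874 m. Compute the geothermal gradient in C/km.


dT = 120.2 - 25.1 = 95.1 C
dz = 2874 - 64 = 2810 m
gradient = dT/dz * 1000 = 95.1/2810 * 1000 = 33.8434 C/km

33.8434


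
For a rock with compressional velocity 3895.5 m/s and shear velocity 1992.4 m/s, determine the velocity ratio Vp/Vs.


Vp/Vs = 3895.5 / 1992.4
= 1.9552

1.9552


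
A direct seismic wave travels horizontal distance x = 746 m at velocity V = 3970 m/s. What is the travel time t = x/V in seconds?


t = x / V
= 746 / 3970
= 0.1879 s

0.1879


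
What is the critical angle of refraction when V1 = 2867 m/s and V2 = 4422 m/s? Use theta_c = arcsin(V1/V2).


V1/V2 = 2867/4422 = 0.648349
theta_c = arcsin(0.648349) = 40.4173 degrees

40.4173


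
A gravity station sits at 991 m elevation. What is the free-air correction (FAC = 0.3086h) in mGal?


FAC = 0.3086 * h
= 0.3086 * 991
= 305.8226 mGal

305.8226


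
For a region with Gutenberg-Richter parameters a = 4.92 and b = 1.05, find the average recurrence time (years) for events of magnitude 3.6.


log10(N) = 4.92 - 1.05*3.6 = 1.14
N = 10^1.14 = 13.803843
T = 1/N = 1/13.803843 = 0.0724 years

0.0724


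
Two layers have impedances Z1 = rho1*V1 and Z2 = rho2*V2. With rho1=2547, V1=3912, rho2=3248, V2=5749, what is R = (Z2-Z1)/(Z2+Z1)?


Z1 = 2547 * 3912 = 9963864
Z2 = 3248 * 5749 = 18672752
R = (18672752 - 9963864) / (18672752 + 9963864) = 8708888 / 28636616 = 0.3041

0.3041


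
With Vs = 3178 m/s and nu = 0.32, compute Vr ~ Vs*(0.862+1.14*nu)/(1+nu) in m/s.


Numerator factor = 0.862 + 1.14*0.32 = 1.2268
Denominator = 1 + 0.32 = 1.32
Vr = 3178 * 1.2268 / 1.32 = 2953.61 m/s

2953.61


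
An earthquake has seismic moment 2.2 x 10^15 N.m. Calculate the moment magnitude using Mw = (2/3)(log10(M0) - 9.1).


log10(M0) = log10(2.2 x 10^15) = 15.3424
Mw = 2/3 * (15.3424 - 9.1)
= 2/3 * 6.2424
= 4.16

4.16


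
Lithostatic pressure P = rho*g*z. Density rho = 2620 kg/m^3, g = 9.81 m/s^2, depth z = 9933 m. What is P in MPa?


P = rho * g * z / 1e6
= 2620 * 9.81 * 9933 / 1e6
= 255299952.6 / 1e6
= 255.3 MPa

255.3


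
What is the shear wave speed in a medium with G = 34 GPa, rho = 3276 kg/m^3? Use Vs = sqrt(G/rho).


Convert G to Pa: G = 34e9 Pa
Compute G/rho = 34e9 / 3276 = 10378510.3785
Vs = sqrt(10378510.3785) = 3221.57 m/s

3221.57


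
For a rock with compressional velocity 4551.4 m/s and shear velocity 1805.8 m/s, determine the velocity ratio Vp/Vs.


Vp/Vs = 4551.4 / 1805.8
= 2.5204

2.5204


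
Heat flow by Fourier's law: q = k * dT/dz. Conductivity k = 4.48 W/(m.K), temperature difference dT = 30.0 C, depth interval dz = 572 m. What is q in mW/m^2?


q = k * dT / dz * 1000
= 4.48 * 30.0 / 572 * 1000
= 0.234965 * 1000
= 234.965 mW/m^2

234.965


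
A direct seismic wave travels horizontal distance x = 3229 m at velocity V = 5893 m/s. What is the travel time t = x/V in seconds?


t = x / V
= 3229 / 5893
= 0.5479 s

0.5479


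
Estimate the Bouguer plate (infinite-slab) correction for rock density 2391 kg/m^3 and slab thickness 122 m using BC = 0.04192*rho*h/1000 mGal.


BC = 0.04192 * rho * h / 1000
= 0.04192 * 2391 * 122 / 1000
= 12.2281 mGal

12.2281


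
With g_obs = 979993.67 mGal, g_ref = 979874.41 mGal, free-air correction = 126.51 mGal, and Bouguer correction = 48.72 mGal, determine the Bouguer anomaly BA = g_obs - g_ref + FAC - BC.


BA = g_obs - g_ref + FAC - BC
= 979993.67 - 979874.41 + 126.51 - 48.72
= 197.05 mGal

197.05


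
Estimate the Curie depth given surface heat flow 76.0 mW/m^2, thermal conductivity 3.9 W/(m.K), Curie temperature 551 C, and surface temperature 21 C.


T_Curie - T_surf = 551 - 21 = 530 C
Convert q to W/m^2: 76.0 mW/m^2 = 0.076 W/m^2
d = 530 * 3.9 / 0.076 = 27197.37 m

27197.37


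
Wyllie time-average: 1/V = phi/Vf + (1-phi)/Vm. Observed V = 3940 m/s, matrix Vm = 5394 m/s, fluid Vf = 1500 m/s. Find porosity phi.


1/V - 1/Vm = 1/3940 - 1/5394 = 6.842e-05
1/Vf - 1/Vm = 1/1500 - 1/5394 = 0.00048128
phi = 6.842e-05 / 0.00048128 = 0.1422

0.1422


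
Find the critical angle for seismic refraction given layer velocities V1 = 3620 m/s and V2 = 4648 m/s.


V1/V2 = 3620/4648 = 0.77883
theta_c = arcsin(0.77883) = 51.1535 degrees

51.1535


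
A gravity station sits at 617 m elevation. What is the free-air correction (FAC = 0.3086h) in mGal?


FAC = 0.3086 * h
= 0.3086 * 617
= 190.4062 mGal

190.4062


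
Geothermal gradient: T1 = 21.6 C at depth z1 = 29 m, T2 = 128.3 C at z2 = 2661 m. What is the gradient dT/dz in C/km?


dT = 128.3 - 21.6 = 106.7 C
dz = 2661 - 29 = 2632 m
gradient = dT/dz * 1000 = 106.7/2632 * 1000 = 40.5395 C/km

40.5395


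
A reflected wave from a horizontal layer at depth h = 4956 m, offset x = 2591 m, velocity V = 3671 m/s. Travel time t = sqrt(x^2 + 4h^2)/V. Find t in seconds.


x^2 + 4h^2 = 2591^2 + 4*4956^2 = 6713281 + 98247744 = 104961025
sqrt(104961025) = 10245.0488
t = 10245.0488 / 3671 = 2.7908 s

2.7908


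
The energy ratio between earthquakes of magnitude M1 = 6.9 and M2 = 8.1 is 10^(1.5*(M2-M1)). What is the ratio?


M2 - M1 = 8.1 - 6.9 = 1.2
1.5 * 1.2 = 1.8
ratio = 10^1.8 = 63.1

63.1


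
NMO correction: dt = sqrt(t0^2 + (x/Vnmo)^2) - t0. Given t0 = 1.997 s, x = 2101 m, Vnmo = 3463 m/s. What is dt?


x/Vnmo = 2101/3463 = 0.606699
(x/Vnmo)^2 = 0.368084
t0^2 = 3.988009
sqrt(3.988009 + 0.368084) = 2.087126
dt = 2.087126 - 1.997 = 0.090126

0.090126


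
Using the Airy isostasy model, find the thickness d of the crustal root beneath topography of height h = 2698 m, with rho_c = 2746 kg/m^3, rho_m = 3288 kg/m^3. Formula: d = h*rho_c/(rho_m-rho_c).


rho_m - rho_c = 3288 - 2746 = 542
d = 2698 * 2746 / 542
= 7408708 / 542
= 13669.2 m

13669.2


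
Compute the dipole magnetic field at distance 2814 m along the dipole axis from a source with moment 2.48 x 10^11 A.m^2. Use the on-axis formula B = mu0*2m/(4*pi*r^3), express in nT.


m = 2.48 x 10^11 = 248000000000 A.m^2
2m = 496000000000 A.m^2
r^3 = 2814^3 = 22282929144
B = (4pi*10^-7) * 496000000000 / (4*pi * 22282929144) * 1e9
= 623291.982472 / 280015545997.01 * 1e9
= 2225.9192 nT

2225.9192


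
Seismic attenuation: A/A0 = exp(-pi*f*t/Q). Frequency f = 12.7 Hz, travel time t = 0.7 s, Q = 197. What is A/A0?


pi*f*t/Q = pi*12.7*0.7/197 = 0.14177
A/A0 = exp(-0.14177) = 0.867821

0.867821


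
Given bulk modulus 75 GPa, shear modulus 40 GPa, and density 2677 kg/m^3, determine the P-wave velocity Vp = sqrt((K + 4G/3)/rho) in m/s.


First compute the effective modulus:
K + 4G/3 = 75e9 + 4*40e9/3 = 128333333333.33 Pa
Then divide by density:
128333333333.33 / 2677 = 47939235.4626 Pa/(kg/m^3)
Take the square root:
Vp = sqrt(47939235.4626) = 6923.82 m/s

6923.82


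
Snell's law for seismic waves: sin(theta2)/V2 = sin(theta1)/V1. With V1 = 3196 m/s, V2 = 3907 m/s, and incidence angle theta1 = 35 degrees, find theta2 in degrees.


sin(theta1) = sin(35 deg) = 0.573576
sin(theta2) = V2/V1 * sin(theta1) = 3907/3196 * 0.573576 = 0.701177
theta2 = arcsin(0.701177) = 44.5215 degrees

44.5215


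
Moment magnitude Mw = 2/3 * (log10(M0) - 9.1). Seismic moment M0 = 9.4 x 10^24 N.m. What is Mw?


log10(M0) = log10(9.4 x 10^24) = 24.9731
Mw = 2/3 * (24.9731 - 9.1)
= 2/3 * 15.8731
= 10.58

10.58


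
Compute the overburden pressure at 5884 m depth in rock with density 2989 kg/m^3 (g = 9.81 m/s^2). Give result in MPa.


P = rho * g * z / 1e6
= 2989 * 9.81 * 5884 / 1e6
= 172531177.56 / 1e6
= 172.5312 MPa

172.5312


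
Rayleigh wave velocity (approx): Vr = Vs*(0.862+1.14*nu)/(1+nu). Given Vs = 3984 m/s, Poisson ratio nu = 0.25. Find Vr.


Numerator factor = 0.862 + 1.14*0.25 = 1.147
Denominator = 1 + 0.25 = 1.25
Vr = 3984 * 1.147 / 1.25 = 3655.72 m/s

3655.72


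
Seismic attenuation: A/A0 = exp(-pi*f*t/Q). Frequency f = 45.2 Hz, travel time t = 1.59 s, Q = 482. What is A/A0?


pi*f*t/Q = pi*45.2*1.59/482 = 0.468423
A/A0 = exp(-0.468423) = 0.625989

0.625989


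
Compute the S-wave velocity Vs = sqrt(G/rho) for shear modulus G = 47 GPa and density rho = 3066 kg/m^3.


Convert G to Pa: G = 47e9 Pa
Compute G/rho = 47e9 / 3066 = 15329419.439
Vs = sqrt(15329419.439) = 3915.28 m/s

3915.28


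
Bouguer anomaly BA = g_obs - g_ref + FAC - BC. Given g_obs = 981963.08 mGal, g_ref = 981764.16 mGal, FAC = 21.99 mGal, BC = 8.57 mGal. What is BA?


BA = g_obs - g_ref + FAC - BC
= 981963.08 - 981764.16 + 21.99 - 8.57
= 212.34 mGal

212.34


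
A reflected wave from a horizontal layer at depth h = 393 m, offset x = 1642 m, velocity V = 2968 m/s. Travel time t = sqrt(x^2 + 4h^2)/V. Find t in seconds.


x^2 + 4h^2 = 1642^2 + 4*393^2 = 2696164 + 617796 = 3313960
sqrt(3313960) = 1820.4285
t = 1820.4285 / 2968 = 0.6134 s

0.6134


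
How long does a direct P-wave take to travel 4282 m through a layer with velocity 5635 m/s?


t = x / V
= 4282 / 5635
= 0.7599 s

0.7599


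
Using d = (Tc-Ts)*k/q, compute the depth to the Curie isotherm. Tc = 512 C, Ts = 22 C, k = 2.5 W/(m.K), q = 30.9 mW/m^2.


T_Curie - T_surf = 512 - 22 = 490 C
Convert q to W/m^2: 30.9 mW/m^2 = 0.0309 W/m^2
d = 490 * 2.5 / 0.0309 = 39644.01 m

39644.01


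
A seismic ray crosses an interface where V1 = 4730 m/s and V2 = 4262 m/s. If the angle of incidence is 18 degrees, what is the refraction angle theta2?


sin(theta1) = sin(18 deg) = 0.309017
sin(theta2) = V2/V1 * sin(theta1) = 4262/4730 * 0.309017 = 0.278442
theta2 = arcsin(0.278442) = 16.1672 degrees

16.1672


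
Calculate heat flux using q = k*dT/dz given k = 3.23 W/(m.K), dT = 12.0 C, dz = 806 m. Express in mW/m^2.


q = k * dT / dz * 1000
= 3.23 * 12.0 / 806 * 1000
= 0.048089 * 1000
= 48.0893 mW/m^2

48.0893


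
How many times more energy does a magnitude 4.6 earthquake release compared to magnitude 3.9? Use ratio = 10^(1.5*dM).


M2 - M1 = 4.6 - 3.9 = 0.7
1.5 * 0.7 = 1.05
ratio = 10^1.05 = 11.22

11.22


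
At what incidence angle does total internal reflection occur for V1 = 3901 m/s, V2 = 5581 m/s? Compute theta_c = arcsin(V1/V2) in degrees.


V1/V2 = 3901/5581 = 0.698979
theta_c = arcsin(0.698979) = 44.3451 degrees

44.3451


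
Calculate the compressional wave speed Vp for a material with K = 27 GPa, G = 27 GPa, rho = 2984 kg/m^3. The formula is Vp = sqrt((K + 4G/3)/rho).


First compute the effective modulus:
K + 4G/3 = 27e9 + 4*27e9/3 = 63000000000.0 Pa
Then divide by density:
63000000000.0 / 2984 = 21112600.5362 Pa/(kg/m^3)
Take the square root:
Vp = sqrt(21112600.5362) = 4594.84 m/s

4594.84


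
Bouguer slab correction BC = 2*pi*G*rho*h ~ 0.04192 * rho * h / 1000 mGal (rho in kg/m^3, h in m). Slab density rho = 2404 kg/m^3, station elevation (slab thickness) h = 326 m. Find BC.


BC = 0.04192 * rho * h / 1000
= 0.04192 * 2404 * 326 / 1000
= 32.8529 mGal

32.8529


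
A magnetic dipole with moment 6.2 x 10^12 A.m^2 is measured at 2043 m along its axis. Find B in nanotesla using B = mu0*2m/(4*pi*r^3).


m = 6.2 x 10^12 = 6200000000000 A.m^2
2m = 12400000000000 A.m^2
r^3 = 2043^3 = 8527173507
B = (4pi*10^-7) * 12400000000000 / (4*pi * 8527173507) * 1e9
= 15582299.561805 / 107155622581.91 * 1e9
= 145417.4703 nT

145417.4703


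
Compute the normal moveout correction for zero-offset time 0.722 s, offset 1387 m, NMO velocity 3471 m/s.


x/Vnmo = 1387/3471 = 0.399597
(x/Vnmo)^2 = 0.159677
t0^2 = 0.521284
sqrt(0.521284 + 0.159677) = 0.825204
dt = 0.825204 - 0.722 = 0.103204

0.103204


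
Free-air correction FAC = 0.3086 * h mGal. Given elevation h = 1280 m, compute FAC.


FAC = 0.3086 * h
= 0.3086 * 1280
= 395.008 mGal

395.008


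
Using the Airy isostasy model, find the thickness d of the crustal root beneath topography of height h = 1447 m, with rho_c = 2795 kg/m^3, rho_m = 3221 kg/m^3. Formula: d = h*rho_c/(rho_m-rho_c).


rho_m - rho_c = 3221 - 2795 = 426
d = 1447 * 2795 / 426
= 4044365 / 426
= 9493.81 m

9493.81


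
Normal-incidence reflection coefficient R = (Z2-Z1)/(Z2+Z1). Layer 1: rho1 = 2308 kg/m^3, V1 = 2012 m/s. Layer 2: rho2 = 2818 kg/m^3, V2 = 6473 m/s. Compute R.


Z1 = 2308 * 2012 = 4643696
Z2 = 2818 * 6473 = 18240914
R = (18240914 - 4643696) / (18240914 + 4643696) = 13597218 / 22884610 = 0.5942

0.5942


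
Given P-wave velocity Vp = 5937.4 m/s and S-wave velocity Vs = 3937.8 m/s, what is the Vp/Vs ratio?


Vp/Vs = 5937.4 / 3937.8
= 1.5078

1.5078
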